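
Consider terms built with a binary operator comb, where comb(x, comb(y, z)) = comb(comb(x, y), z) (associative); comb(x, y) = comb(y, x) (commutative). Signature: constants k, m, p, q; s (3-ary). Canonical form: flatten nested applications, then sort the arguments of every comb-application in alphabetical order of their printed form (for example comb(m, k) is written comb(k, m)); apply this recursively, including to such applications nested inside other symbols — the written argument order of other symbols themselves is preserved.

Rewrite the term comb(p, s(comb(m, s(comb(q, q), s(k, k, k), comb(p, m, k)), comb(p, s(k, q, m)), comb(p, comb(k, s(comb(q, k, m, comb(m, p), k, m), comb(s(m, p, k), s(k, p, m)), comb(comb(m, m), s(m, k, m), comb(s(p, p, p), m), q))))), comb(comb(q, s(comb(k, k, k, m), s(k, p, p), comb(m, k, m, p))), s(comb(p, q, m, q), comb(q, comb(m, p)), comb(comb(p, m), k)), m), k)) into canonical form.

Answer: comb(p, s(comb(k, m, p, p, s(comb(k, k, m, m, m, p, q), comb(s(k, p, m), s(m, p, k)), comb(m, m, m, q, s(m, k, m), s(p, p, p))), s(comb(q, q), s(k, k, k), comb(k, m, p)), s(k, q, m)), comb(m, q, s(comb(k, k, k, m), s(k, p, p), comb(k, m, m, p)), s(comb(m, p, q, q), comb(m, p, q), comb(k, m, p))), k))

Derivation:
Inside:  s(comb(m, s(comb(q, q), s(k, k, k), comb(p, m, k)), comb(p, s(k, q, m)), comb(p, comb(k, s(comb(q, k, m, comb(m, p), k, m), comb(s(m, p, k), s(k, p, m)), comb(comb(m, m), s(m, k, m), comb(s(p, p, p), m), q))))), comb(comb(q, s(comb(k, k, k, m), s(k, p, p), comb(m, k, m, p))), s(comb(p, q, m, q), comb(q, comb(m, p)), comb(comb(p, m), k)), m), k)  →  s(comb(k, m, p, p, s(comb(k, k, m, m, m, p, q), comb(s(k, p, m), s(m, p, k)), comb(m, m, m, q, s(m, k, m), s(p, p, p))), s(comb(q, q), s(k, k, k), comb(k, m, p)), s(k, q, m)), comb(m, q, s(comb(k, k, k, m), s(k, p, p), comb(k, m, m, p)), s(comb(m, p, q, q), comb(m, p, q), comb(k, m, p))), k)
Sort arguments:  comb(p, s(comb(k, m, p, p, s(comb(k, k, m, m, m, p, q), comb(s(k, p, m), s(m, p, k)), comb(m, m, m, q, s(m, k, m), s(p, p, p))), s(comb(q, q), s(k, k, k), comb(k, m, p)), s(k, q, m)), comb(m, q, s(comb(k, k, k, m), s(k, p, p), comb(k, m, m, p)), s(comb(m, p, q, q), comb(m, p, q), comb(k, m, p))), k))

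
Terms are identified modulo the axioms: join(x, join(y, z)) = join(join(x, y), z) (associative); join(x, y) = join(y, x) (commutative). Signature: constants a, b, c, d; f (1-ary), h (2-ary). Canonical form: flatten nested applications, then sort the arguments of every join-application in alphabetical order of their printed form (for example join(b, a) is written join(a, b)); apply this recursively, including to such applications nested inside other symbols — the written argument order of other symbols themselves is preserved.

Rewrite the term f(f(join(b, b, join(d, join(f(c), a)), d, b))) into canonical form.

Descend into:  join(b, b, join(d, join(f(c), a)), d, b)
Merge nested applications:  join(b, b, d, f(c), a, d, b)
Order the arguments:  join(a, b, b, b, d, d, f(c))
Rebuild:  f(f(join(a, b, b, b, d, d, f(c))))

Answer: f(f(join(a, b, b, b, d, d, f(c))))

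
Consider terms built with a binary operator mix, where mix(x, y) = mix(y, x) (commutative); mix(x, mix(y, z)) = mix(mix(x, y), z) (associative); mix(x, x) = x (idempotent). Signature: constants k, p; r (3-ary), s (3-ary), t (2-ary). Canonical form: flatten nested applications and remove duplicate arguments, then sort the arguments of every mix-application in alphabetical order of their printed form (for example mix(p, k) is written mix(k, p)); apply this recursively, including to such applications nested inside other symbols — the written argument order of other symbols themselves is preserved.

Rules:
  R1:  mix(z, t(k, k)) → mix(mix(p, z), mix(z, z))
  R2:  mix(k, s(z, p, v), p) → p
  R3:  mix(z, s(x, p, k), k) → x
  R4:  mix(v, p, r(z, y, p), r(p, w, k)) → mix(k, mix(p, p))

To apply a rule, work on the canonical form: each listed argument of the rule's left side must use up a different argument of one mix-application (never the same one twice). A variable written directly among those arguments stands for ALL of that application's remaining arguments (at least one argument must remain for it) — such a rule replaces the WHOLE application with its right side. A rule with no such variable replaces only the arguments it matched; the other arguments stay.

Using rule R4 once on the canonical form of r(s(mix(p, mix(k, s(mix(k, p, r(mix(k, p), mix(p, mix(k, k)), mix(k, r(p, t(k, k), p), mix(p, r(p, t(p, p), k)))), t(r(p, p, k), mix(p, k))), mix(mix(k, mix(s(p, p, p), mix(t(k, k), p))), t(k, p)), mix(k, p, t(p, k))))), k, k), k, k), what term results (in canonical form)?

Answer: r(s(mix(k, p, s(mix(k, p, r(mix(k, p), mix(k, p), mix(k, p)), t(r(p, p, k), mix(k, p))), mix(k, p, s(p, p, p), t(k, k), t(k, p)), mix(k, p, t(p, k)))), k, k), k, k)

Derivation:
Canonical form:  r(s(mix(k, p, s(mix(k, p, r(mix(k, p), mix(k, p), mix(k, p, r(p, t(k, k), p), r(p, t(p, p), k))), t(r(p, p, k), mix(k, p))), mix(k, p, s(p, p, p), t(k, k), t(k, p)), mix(k, p, t(p, k)))), k, k), k, k)
Match R4:  consume p, r(p, t(k, k), p), r(p, t(p, p), k);  v := k, w := t(p, p), y := t(k, k), z := p
The variable takes the whole remainder — replace the entire application.
Result:  r(s(mix(k, p, s(mix(k, p, r(mix(k, p), mix(k, p), mix(k, p)), t(r(p, p, k), mix(k, p))), mix(k, p, s(p, p, p), t(k, k), t(k, p)), mix(k, p, t(p, k)))), k, k), k, k)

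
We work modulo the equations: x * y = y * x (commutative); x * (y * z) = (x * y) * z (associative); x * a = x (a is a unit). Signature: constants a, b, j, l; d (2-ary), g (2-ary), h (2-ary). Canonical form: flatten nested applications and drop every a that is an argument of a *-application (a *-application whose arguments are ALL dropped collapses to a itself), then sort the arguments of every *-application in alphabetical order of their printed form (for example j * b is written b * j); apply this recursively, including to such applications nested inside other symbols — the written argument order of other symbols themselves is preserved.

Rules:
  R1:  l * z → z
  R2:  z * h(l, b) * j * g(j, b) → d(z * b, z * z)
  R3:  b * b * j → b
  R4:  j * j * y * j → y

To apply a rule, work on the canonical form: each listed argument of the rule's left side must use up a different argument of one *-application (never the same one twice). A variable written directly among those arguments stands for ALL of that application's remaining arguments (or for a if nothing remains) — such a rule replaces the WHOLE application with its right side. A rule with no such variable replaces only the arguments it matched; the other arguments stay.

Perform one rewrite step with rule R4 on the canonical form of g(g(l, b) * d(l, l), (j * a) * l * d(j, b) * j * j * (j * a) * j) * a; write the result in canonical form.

Canonical form:  g(d(l, l) * g(l, b), d(j, b) * j * j * j * j * j * l)
Match R4:  consume j, j, j;  y := d(j, b) * j * j * l
The variable takes the whole remainder — replace the entire application.
Result:  g(d(l, l) * g(l, b), d(j, b) * j * j * l)

Answer: g(d(l, l) * g(l, b), d(j, b) * j * j * l)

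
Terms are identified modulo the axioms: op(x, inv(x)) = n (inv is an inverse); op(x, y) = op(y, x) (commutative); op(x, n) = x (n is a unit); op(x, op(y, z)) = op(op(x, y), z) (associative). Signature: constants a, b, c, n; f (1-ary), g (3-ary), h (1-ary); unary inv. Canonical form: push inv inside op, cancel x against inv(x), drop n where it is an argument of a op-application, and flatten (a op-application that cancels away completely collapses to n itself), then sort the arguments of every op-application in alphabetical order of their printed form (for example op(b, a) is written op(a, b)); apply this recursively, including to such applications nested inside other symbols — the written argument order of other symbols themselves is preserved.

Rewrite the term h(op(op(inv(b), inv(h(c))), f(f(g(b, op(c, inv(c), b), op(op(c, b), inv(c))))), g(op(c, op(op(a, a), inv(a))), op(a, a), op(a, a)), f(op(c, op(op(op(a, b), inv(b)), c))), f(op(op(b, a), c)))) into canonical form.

Descend into:  op(op(inv(b), inv(h(c))), f(f(g(b, op(c, inv(c), b), op(op(c, b), inv(c))))), g(op(c, op(op(a, a), inv(a))), op(a, a), op(a, a)), f(op(c, op(op(op(a, b), inv(b)), c))), f(op(op(b, a), c)))
Collect:  op(inv(b), inv(h(c)), f(f(g(b, b, b))), g(op(a, c), op(a, a), op(a, a)), f(op(a, c, c)), f(op(a, b, c)))
Order the arguments:  op(f(f(g(b, b, b))), f(op(a, b, c)), f(op(a, c, c)), g(op(a, c), op(a, a), op(a, a)), inv(b), inv(h(c)))
Reassemble:  h(op(f(f(g(b, b, b))), f(op(a, b, c)), f(op(a, c, c)), g(op(a, c), op(a, a), op(a, a)), inv(b), inv(h(c))))

Answer: h(op(f(f(g(b, b, b))), f(op(a, b, c)), f(op(a, c, c)), g(op(a, c), op(a, a), op(a, a)), inv(b), inv(h(c))))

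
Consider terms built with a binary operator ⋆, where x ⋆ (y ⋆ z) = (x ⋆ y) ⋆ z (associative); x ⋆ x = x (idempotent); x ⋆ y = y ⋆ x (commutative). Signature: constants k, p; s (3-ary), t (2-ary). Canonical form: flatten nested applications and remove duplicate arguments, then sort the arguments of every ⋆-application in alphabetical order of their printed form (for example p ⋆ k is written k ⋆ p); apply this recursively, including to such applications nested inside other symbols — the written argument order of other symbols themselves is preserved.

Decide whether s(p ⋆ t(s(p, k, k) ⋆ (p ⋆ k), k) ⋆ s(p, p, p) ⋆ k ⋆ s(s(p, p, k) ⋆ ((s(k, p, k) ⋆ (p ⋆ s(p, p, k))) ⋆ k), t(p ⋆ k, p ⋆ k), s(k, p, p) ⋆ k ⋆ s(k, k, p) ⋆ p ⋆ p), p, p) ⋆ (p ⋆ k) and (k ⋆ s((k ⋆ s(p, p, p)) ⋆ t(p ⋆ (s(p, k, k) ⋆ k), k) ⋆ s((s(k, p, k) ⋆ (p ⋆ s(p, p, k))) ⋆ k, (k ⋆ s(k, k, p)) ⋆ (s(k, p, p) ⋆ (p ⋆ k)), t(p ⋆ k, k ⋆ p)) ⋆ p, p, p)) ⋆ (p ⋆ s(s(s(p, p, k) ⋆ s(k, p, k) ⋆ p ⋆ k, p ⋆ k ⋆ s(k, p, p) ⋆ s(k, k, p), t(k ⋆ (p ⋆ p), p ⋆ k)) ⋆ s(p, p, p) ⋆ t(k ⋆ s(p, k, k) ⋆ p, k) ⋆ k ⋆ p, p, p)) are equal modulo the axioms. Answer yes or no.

Left:  s(p ⋆ t(s(p, k, k) ⋆ (p ⋆ k), k) ⋆ s(p, p, p) ⋆ k ⋆ s(s(p, p, k) ⋆ ((s(k, p, k) ⋆ (p ⋆ s(p, p, k))) ⋆ k), t(p ⋆ k, p ⋆ k), s(k, p, p) ⋆ k ⋆ s(k, k, p) ⋆ p ⋆ p), p, p) ⋆ (p ⋆ k)
  Flatten:  s(p ⋆ t(s(p, k, k) ⋆ (p ⋆ k), k) ⋆ s(p, p, p) ⋆ k ⋆ s(s(p, p, k) ⋆ ((s(k, p, k) ⋆ (p ⋆ s(p, p, k))) ⋆ k), t(p ⋆ k, p ⋆ k), s(k, p, p) ⋆ k ⋆ s(k, k, p) ⋆ p ⋆ p), p, p) ⋆ p ⋆ k
  Inside:  s(p ⋆ t(s(p, k, k) ⋆ (p ⋆ k), k) ⋆ s(p, p, p) ⋆ k ⋆ s(s(p, p, k) ⋆ ((s(k, p, k) ⋆ (p ⋆ s(p, p, k))) ⋆ k), t(p ⋆ k, p ⋆ k), s(k, p, p) ⋆ k ⋆ s(k, k, p) ⋆ p ⋆ p), p, p)  →  s(k ⋆ p ⋆ s(k ⋆ p ⋆ s(k, p, k) ⋆ s(p, p, k), t(k ⋆ p, k ⋆ p), k ⋆ p ⋆ s(k, k, p) ⋆ s(k, p, p)) ⋆ s(p, p, p) ⋆ t(k ⋆ p ⋆ s(p, k, k), k), p, p)
  Sort:  k ⋆ p ⋆ s(k ⋆ p ⋆ s(k ⋆ p ⋆ s(k, p, k) ⋆ s(p, p, k), t(k ⋆ p, k ⋆ p), k ⋆ p ⋆ s(k, k, p) ⋆ s(k, p, p)) ⋆ s(p, p, p) ⋆ t(k ⋆ p ⋆ s(p, k, k), k), p, p)
Right:  (k ⋆ s((k ⋆ s(p, p, p)) ⋆ t(p ⋆ (s(p, k, k) ⋆ k), k) ⋆ s((s(k, p, k) ⋆ (p ⋆ s(p, p, k))) ⋆ k, (k ⋆ s(k, k, p)) ⋆ (s(k, p, p) ⋆ (p ⋆ k)), t(p ⋆ k, k ⋆ p)) ⋆ p, p, p)) ⋆ (p ⋆ s(s(s(p, p, k) ⋆ s(k, p, k) ⋆ p ⋆ k, p ⋆ k ⋆ s(k, p, p) ⋆ s(k, k, p), t(k ⋆ (p ⋆ p), p ⋆ k)) ⋆ s(p, p, p) ⋆ t(k ⋆ s(p, k, k) ⋆ p, k) ⋆ k ⋆ p, p, p))
  Un-nest:  k ⋆ s((k ⋆ s(p, p, p)) ⋆ t(p ⋆ (s(p, k, k) ⋆ k), k) ⋆ s((s(k, p, k) ⋆ (p ⋆ s(p, p, k))) ⋆ k, (k ⋆ s(k, k, p)) ⋆ (s(k, p, p) ⋆ (p ⋆ k)), t(p ⋆ k, k ⋆ p)) ⋆ p, p, p) ⋆ p ⋆ s(s(s(p, p, k) ⋆ s(k, p, k) ⋆ p ⋆ k, p ⋆ k ⋆ s(k, p, p) ⋆ s(k, k, p), t(k ⋆ (p ⋆ p), p ⋆ k)) ⋆ s(p, p, p) ⋆ t(k ⋆ s(p, k, k) ⋆ p, k) ⋆ k ⋆ p, p, p)
  Simplify inside:  s((k ⋆ s(p, p, p)) ⋆ t(p ⋆ (s(p, k, k) ⋆ k), k) ⋆ s((s(k, p, k) ⋆ (p ⋆ s(p, p, k))) ⋆ k, (k ⋆ s(k, k, p)) ⋆ (s(k, p, p) ⋆ (p ⋆ k)), t(p ⋆ k, k ⋆ p)) ⋆ p, p, p)  →  s(k ⋆ p ⋆ s(k ⋆ p ⋆ s(k, p, k) ⋆ s(p, p, k), k ⋆ p ⋆ s(k, k, p) ⋆ s(k, p, p), t(k ⋆ p, k ⋆ p)) ⋆ s(p, p, p) ⋆ t(k ⋆ p ⋆ s(p, k, k), k), p, p)
  Canonicalize subterm:  s(s(s(p, p, k) ⋆ s(k, p, k) ⋆ p ⋆ k, p ⋆ k ⋆ s(k, p, p) ⋆ s(k, k, p), t(k ⋆ (p ⋆ p), p ⋆ k)) ⋆ s(p, p, p) ⋆ t(k ⋆ s(p, k, k) ⋆ p, k) ⋆ k ⋆ p, p, p)  →  s(k ⋆ p ⋆ s(k ⋆ p ⋆ s(k, p, k) ⋆ s(p, p, k), k ⋆ p ⋆ s(k, k, p) ⋆ s(k, p, p), t(k ⋆ p, k ⋆ p)) ⋆ s(p, p, p) ⋆ t(k ⋆ p ⋆ s(p, k, k), k), p, p)
  Drop duplicates:  drop duplicate s(k ⋆ p ⋆ s(k ⋆ p ⋆ s(k, p, k) ⋆ s(p, p, k), k ⋆ p ⋆ s(k, k, p) ⋆ s(k, p, p), t(k ⋆ p, k ⋆ p)) ⋆ s(p, p, p) ⋆ t(k ⋆ p ⋆ s(p, k, k), k), p, p)
  Sort:  k ⋆ p ⋆ s(k ⋆ p ⋆ s(k ⋆ p ⋆ s(k, p, k) ⋆ s(p, p, k), k ⋆ p ⋆ s(k, k, p) ⋆ s(k, p, p), t(k ⋆ p, k ⋆ p)) ⋆ s(p, p, p) ⋆ t(k ⋆ p ⋆ s(p, k, k), k), p, p)

Answer: no — k ⋆ p ⋆ s(k ⋆ p ⋆ s(k ⋆ p ⋆ s(k, p, k) ⋆ s(p, p, k), t(k ⋆ p, k ⋆ p), k ⋆ p ⋆ s(k, k, p) ⋆ s(k, p, p)) ⋆ s(p, p, p) ⋆ t(k ⋆ p ⋆ s(p, k, k), k), p, p) vs k ⋆ p ⋆ s(k ⋆ p ⋆ s(k ⋆ p ⋆ s(k, p, k) ⋆ s(p, p, k), k ⋆ p ⋆ s(k, k, p) ⋆ s(k, p, p), t(k ⋆ p, k ⋆ p)) ⋆ s(p, p, p) ⋆ t(k ⋆ p ⋆ s(p, k, k), k), p, p)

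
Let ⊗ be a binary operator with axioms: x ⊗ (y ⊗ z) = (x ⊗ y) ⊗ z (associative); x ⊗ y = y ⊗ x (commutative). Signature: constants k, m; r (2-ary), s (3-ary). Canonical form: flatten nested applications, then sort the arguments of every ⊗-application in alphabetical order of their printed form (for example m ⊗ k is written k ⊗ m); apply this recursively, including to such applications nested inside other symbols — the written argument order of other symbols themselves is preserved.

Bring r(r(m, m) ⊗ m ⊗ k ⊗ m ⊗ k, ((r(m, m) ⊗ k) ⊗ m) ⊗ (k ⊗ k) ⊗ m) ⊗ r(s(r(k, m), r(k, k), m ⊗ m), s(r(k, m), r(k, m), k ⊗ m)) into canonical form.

Answer: r(k ⊗ k ⊗ m ⊗ m ⊗ r(m, m), k ⊗ k ⊗ k ⊗ m ⊗ m ⊗ r(m, m)) ⊗ r(s(r(k, m), r(k, k), m ⊗ m), s(r(k, m), r(k, m), k ⊗ m))

Derivation:
Simplify inside:  r(r(m, m) ⊗ m ⊗ k ⊗ m ⊗ k, ((r(m, m) ⊗ k) ⊗ m) ⊗ (k ⊗ k) ⊗ m)  →  r(k ⊗ k ⊗ m ⊗ m ⊗ r(m, m), k ⊗ k ⊗ k ⊗ m ⊗ m ⊗ r(m, m))
Sort:  r(k ⊗ k ⊗ m ⊗ m ⊗ r(m, m), k ⊗ k ⊗ k ⊗ m ⊗ m ⊗ r(m, m)) ⊗ r(s(r(k, m), r(k, k), m ⊗ m), s(r(k, m), r(k, m), k ⊗ m))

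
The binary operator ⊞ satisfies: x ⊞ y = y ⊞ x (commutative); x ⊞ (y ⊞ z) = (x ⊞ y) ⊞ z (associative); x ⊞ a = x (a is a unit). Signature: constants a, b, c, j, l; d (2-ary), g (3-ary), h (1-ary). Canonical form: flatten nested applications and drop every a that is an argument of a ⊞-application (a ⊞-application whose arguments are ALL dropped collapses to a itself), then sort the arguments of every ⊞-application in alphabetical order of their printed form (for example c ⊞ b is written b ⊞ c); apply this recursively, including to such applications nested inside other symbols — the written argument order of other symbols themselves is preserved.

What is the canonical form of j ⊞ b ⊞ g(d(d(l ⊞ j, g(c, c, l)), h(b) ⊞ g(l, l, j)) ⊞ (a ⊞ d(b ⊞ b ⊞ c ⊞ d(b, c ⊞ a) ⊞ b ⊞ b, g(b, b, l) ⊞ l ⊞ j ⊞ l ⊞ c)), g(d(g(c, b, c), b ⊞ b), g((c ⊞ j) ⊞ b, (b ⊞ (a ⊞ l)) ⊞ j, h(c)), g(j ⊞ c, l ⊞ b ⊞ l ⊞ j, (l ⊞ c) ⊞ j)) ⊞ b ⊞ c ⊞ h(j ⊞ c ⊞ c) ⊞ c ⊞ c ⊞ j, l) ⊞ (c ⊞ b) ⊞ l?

Answer: b ⊞ b ⊞ c ⊞ g(d(b ⊞ b ⊞ b ⊞ b ⊞ c ⊞ d(b, c), c ⊞ g(b, b, l) ⊞ j ⊞ l ⊞ l) ⊞ d(d(j ⊞ l, g(c, c, l)), g(l, l, j) ⊞ h(b)), b ⊞ c ⊞ c ⊞ c ⊞ g(d(g(c, b, c), b ⊞ b), g(b ⊞ c ⊞ j, b ⊞ j ⊞ l, h(c)), g(c ⊞ j, b ⊞ j ⊞ l ⊞ l, c ⊞ j ⊞ l)) ⊞ h(c ⊞ c ⊞ j) ⊞ j, l) ⊞ j ⊞ l

Derivation:
Merge nested applications:  j ⊞ b ⊞ g(d(d(l ⊞ j, g(c, c, l)), h(b) ⊞ g(l, l, j)) ⊞ (a ⊞ d(b ⊞ b ⊞ c ⊞ d(b, c ⊞ a) ⊞ b ⊞ b, g(b, b, l) ⊞ l ⊞ j ⊞ l ⊞ c)), g(d(g(c, b, c), b ⊞ b), g((c ⊞ j) ⊞ b, (b ⊞ (a ⊞ l)) ⊞ j, h(c)), g(j ⊞ c, l ⊞ b ⊞ l ⊞ j, (l ⊞ c) ⊞ j)) ⊞ b ⊞ c ⊞ h(j ⊞ c ⊞ c) ⊞ c ⊞ c ⊞ j, l) ⊞ c ⊞ b ⊞ l
Inside:  g(d(d(l ⊞ j, g(c, c, l)), h(b) ⊞ g(l, l, j)) ⊞ (a ⊞ d(b ⊞ b ⊞ c ⊞ d(b, c ⊞ a) ⊞ b ⊞ b, g(b, b, l) ⊞ l ⊞ j ⊞ l ⊞ c)), g(d(g(c, b, c), b ⊞ b), g((c ⊞ j) ⊞ b, (b ⊞ (a ⊞ l)) ⊞ j, h(c)), g(j ⊞ c, l ⊞ b ⊞ l ⊞ j, (l ⊞ c) ⊞ j)) ⊞ b ⊞ c ⊞ h(j ⊞ c ⊞ c) ⊞ c ⊞ c ⊞ j, l)  →  g(d(b ⊞ b ⊞ b ⊞ b ⊞ c ⊞ d(b, c), c ⊞ g(b, b, l) ⊞ j ⊞ l ⊞ l) ⊞ d(d(j ⊞ l, g(c, c, l)), g(l, l, j) ⊞ h(b)), b ⊞ c ⊞ c ⊞ c ⊞ g(d(g(c, b, c), b ⊞ b), g(b ⊞ c ⊞ j, b ⊞ j ⊞ l, h(c)), g(c ⊞ j, b ⊞ j ⊞ l ⊞ l, c ⊞ j ⊞ l)) ⊞ h(c ⊞ c ⊞ j) ⊞ j, l)
Sort arguments:  b ⊞ b ⊞ c ⊞ g(d(b ⊞ b ⊞ b ⊞ b ⊞ c ⊞ d(b, c), c ⊞ g(b, b, l) ⊞ j ⊞ l ⊞ l) ⊞ d(d(j ⊞ l, g(c, c, l)), g(l, l, j) ⊞ h(b)), b ⊞ c ⊞ c ⊞ c ⊞ g(d(g(c, b, c), b ⊞ b), g(b ⊞ c ⊞ j, b ⊞ j ⊞ l, h(c)), g(c ⊞ j, b ⊞ j ⊞ l ⊞ l, c ⊞ j ⊞ l)) ⊞ h(c ⊞ c ⊞ j) ⊞ j, l) ⊞ j ⊞ l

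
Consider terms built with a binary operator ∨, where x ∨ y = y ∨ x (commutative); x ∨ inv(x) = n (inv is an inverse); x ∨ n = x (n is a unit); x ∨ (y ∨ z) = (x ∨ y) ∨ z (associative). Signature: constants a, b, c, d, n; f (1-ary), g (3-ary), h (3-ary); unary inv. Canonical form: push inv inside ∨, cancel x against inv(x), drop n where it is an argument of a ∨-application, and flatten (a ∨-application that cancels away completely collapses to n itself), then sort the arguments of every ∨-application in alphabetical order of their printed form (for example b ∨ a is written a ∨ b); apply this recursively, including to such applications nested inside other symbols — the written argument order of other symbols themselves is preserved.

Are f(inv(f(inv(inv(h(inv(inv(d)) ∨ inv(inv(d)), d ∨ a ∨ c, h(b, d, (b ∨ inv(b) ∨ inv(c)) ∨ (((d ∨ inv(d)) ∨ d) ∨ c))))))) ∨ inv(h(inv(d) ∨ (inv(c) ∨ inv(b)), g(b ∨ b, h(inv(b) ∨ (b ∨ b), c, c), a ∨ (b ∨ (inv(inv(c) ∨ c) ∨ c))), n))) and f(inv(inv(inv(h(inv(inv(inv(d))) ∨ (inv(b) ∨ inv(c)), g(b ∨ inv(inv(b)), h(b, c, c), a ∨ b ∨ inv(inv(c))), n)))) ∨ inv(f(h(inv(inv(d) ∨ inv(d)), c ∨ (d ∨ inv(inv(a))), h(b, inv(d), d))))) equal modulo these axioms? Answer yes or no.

Answer: no — f(inv(f(h(d ∨ d, a ∨ c ∨ d, h(b, d, d)))) ∨ inv(h(inv(b) ∨ inv(c) ∨ inv(d), g(b ∨ b, h(b, c, c), a ∨ b ∨ c), n))) vs f(inv(f(h(d ∨ d, a ∨ c ∨ d, h(b, inv(d), d)))) ∨ inv(h(inv(b) ∨ inv(c) ∨ inv(d), g(b ∨ b, h(b, c, c), a ∨ b ∨ c), n)))

Derivation:
Left:  f(inv(f(inv(inv(h(inv(inv(d)) ∨ inv(inv(d)), d ∨ a ∨ c, h(b, d, (b ∨ inv(b) ∨ inv(c)) ∨ (((d ∨ inv(d)) ∨ d) ∨ c))))))) ∨ inv(h(inv(d) ∨ (inv(c) ∨ inv(b)), g(b ∨ b, h(inv(b) ∨ (b ∨ b), c, c), a ∨ (b ∨ (inv(inv(c) ∨ c) ∨ c))), n)))
  Focus inside:  inv(f(inv(inv(h(inv(inv(d)) ∨ inv(inv(d)), d ∨ a ∨ c, h(b, d, (b ∨ inv(b) ∨ inv(c)) ∨ (((d ∨ inv(d)) ∨ d) ∨ c))))))) ∨ inv(h(inv(d) ∨ (inv(c) ∨ inv(b)), g(b ∨ b, h(inv(b) ∨ (b ∨ b), c, c), a ∨ (b ∨ (inv(inv(c) ∨ c) ∨ c))), n))
  Push inv inside:  distribute inv over ∨ and collapse double inv
  Collect terms:  inv(f(h(d ∨ d, a ∨ c ∨ d, h(b, d, d)))) ∨ inv(h(inv(b) ∨ inv(c) ∨ inv(d), g(b ∨ b, h(b, c, c), a ∨ b ∨ c), n))
  Rebuild:  f(inv(f(h(d ∨ d, a ∨ c ∨ d, h(b, d, d)))) ∨ inv(h(inv(b) ∨ inv(c) ∨ inv(d), g(b ∨ b, h(b, c, c), a ∨ b ∨ c), n)))
Right:  f(inv(inv(inv(h(inv(inv(inv(d))) ∨ (inv(b) ∨ inv(c)), g(b ∨ inv(inv(b)), h(b, c, c), a ∨ b ∨ inv(inv(c))), n)))) ∨ inv(f(h(inv(inv(d) ∨ inv(d)), c ∨ (d ∨ inv(inv(a))), h(b, inv(d), d)))))
  Work inside:  inv(inv(inv(h(inv(inv(inv(d))) ∨ (inv(b) ∨ inv(c)), g(b ∨ inv(inv(b)), h(b, c, c), a ∨ b ∨ inv(inv(c))), n)))) ∨ inv(f(h(inv(inv(d) ∨ inv(d)), c ∨ (d ∨ inv(inv(a))), h(b, inv(d), d))))
  Push inv inside:  distribute inv over ∨ and collapse double inv
  Collect terms:  inv(h(inv(b) ∨ inv(c) ∨ inv(d), g(b ∨ b, h(b, c, c), a ∨ b ∨ c), n)) ∨ inv(f(h(d ∨ d, a ∨ c ∨ d, h(b, inv(d), d))))
  Order the arguments:  inv(f(h(d ∨ d, a ∨ c ∨ d, h(b, inv(d), d)))) ∨ inv(h(inv(b) ∨ inv(c) ∨ inv(d), g(b ∨ b, h(b, c, c), a ∨ b ∨ c), n))
  Put back:  f(inv(f(h(d ∨ d, a ∨ c ∨ d, h(b, inv(d), d)))) ∨ inv(h(inv(b) ∨ inv(c) ∨ inv(d), g(b ∨ b, h(b, c, c), a ∨ b ∨ c), n)))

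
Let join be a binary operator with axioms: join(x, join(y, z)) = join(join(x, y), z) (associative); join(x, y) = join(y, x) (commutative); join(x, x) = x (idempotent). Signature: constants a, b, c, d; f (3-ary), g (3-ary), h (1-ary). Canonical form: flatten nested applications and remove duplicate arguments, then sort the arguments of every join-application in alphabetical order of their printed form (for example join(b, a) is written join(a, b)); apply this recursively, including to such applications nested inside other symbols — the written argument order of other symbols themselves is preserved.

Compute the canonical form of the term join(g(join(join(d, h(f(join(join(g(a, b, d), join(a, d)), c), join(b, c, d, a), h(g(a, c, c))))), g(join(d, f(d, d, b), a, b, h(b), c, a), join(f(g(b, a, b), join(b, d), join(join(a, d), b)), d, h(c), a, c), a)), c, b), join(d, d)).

Flatten:  join(g(join(join(d, h(f(join(join(g(a, b, d), join(a, d)), c), join(b, c, d, a), h(g(a, c, c))))), g(join(d, f(d, d, b), a, b, h(b), c, a), join(f(g(b, a, b), join(b, d), join(join(a, d), b)), d, h(c), a, c), a)), c, b), d, d)
Canonicalize subterm:  g(join(join(d, h(f(join(join(g(a, b, d), join(a, d)), c), join(b, c, d, a), h(g(a, c, c))))), g(join(d, f(d, d, b), a, b, h(b), c, a), join(f(g(b, a, b), join(b, d), join(join(a, d), b)), d, h(c), a, c), a)), c, b)  →  g(join(d, g(join(a, b, c, d, f(d, d, b), h(b)), join(a, c, d, f(g(b, a, b), join(b, d), join(a, b, d)), h(c)), a), h(f(join(a, c, d, g(a, b, d)), join(a, b, c, d), h(g(a, c, c))))), c, b)
Drop duplicates:  drop duplicate d
Sort:  join(d, g(join(d, g(join(a, b, c, d, f(d, d, b), h(b)), join(a, c, d, f(g(b, a, b), join(b, d), join(a, b, d)), h(c)), a), h(f(join(a, c, d, g(a, b, d)), join(a, b, c, d), h(g(a, c, c))))), c, b))

Answer: join(d, g(join(d, g(join(a, b, c, d, f(d, d, b), h(b)), join(a, c, d, f(g(b, a, b), join(b, d), join(a, b, d)), h(c)), a), h(f(join(a, c, d, g(a, b, d)), join(a, b, c, d), h(g(a, c, c))))), c, b))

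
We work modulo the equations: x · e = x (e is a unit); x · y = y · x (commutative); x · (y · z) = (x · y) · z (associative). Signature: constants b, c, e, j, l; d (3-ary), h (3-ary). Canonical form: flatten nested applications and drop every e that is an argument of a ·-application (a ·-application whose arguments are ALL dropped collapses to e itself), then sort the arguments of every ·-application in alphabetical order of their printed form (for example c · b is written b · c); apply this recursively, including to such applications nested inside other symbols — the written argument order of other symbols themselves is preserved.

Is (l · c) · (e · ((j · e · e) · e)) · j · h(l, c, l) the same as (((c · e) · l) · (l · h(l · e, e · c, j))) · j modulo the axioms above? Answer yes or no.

Answer: no — c · h(l, c, l) · j · j · l vs c · h(l, c, j) · j · l · l

Derivation:
Left:  (l · c) · (e · ((j · e · e) · e)) · j · h(l, c, l)
  Un-nest:  l · c · e · j · e · e · e · j · h(l, c, l)
  Unit:  drop e (×4)
  Sort arguments:  c · h(l, c, l) · j · j · l
Right:  (((c · e) · l) · (l · h(l · e, e · c, j))) · j
  Un-nest:  c · e · l · l · h(l · e, e · c, j) · j
  Canonicalize subterm:  h(l · e, e · c, j)  →  h(l, c, j)
  Drop the unit:  drop e
  Sort:  c · h(l, c, j) · j · l · l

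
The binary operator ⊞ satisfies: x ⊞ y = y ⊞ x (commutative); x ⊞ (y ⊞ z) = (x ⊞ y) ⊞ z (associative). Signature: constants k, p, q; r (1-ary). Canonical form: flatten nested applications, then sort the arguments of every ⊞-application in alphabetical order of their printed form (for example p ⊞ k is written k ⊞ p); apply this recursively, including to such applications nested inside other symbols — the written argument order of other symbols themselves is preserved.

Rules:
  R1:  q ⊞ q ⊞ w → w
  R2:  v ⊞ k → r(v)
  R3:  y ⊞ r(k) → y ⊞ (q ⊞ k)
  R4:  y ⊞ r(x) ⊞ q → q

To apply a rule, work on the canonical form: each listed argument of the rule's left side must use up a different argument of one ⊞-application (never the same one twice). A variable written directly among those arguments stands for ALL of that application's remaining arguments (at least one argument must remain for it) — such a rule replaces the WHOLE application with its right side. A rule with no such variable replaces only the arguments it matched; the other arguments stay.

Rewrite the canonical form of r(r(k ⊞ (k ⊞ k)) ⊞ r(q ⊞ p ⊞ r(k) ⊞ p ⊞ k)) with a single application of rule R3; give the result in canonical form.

Canonical form:  r(r(k ⊞ k ⊞ k) ⊞ r(k ⊞ p ⊞ p ⊞ q ⊞ r(k)))
Match R3:  consume r(k);  y := k ⊞ p ⊞ p ⊞ q
The extension variable absorbs all remaining arguments, so the whole application is rewritten.
Giving:  r(r(k ⊞ k ⊞ k) ⊞ r(k ⊞ k ⊞ p ⊞ p ⊞ q ⊞ q))

Answer: r(r(k ⊞ k ⊞ k) ⊞ r(k ⊞ k ⊞ p ⊞ p ⊞ q ⊞ q))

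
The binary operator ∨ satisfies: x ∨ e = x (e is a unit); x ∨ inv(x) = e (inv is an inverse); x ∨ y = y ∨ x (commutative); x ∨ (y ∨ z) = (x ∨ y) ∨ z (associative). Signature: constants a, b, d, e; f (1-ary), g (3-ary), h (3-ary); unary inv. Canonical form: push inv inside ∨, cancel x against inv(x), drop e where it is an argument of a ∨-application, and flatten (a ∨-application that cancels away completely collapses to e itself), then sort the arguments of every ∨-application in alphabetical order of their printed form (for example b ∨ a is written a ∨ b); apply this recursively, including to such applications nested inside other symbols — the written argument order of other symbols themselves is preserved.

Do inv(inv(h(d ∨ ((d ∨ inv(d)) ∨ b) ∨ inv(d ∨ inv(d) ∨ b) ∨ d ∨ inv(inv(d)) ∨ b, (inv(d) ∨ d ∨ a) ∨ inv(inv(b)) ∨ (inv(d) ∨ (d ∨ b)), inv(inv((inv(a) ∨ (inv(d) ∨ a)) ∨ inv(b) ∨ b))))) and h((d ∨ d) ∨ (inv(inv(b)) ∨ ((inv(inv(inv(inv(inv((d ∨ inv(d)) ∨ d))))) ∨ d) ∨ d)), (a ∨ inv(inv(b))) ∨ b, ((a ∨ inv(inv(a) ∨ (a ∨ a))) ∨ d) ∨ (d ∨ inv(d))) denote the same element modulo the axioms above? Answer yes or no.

Answer: no — h(b ∨ d ∨ d ∨ d, a ∨ b ∨ b, inv(d)) vs h(b ∨ d ∨ d ∨ d, a ∨ b ∨ b, d)

Derivation:
Left:  inv(inv(h(d ∨ ((d ∨ inv(d)) ∨ b) ∨ inv(d ∨ inv(d) ∨ b) ∨ d ∨ inv(inv(d)) ∨ b, (inv(d) ∨ d ∨ a) ∨ inv(inv(b)) ∨ (inv(d) ∨ (d ∨ b)), inv(inv((inv(a) ∨ (inv(d) ∨ a)) ∨ inv(b) ∨ b)))))
  Push inv inside:  distribute inv over ∨ and collapse double inv
  Collect:  h(b ∨ d ∨ d ∨ d, a ∨ b ∨ b, inv(d))
Right:  h((d ∨ d) ∨ (inv(inv(b)) ∨ ((inv(inv(inv(inv(inv((d ∨ inv(d)) ∨ d))))) ∨ d) ∨ d)), (a ∨ inv(inv(b))) ∨ b, ((a ∨ inv(inv(a) ∨ (a ∨ a))) ∨ d) ∨ (d ∨ inv(d)))
  Focus inside:  (d ∨ d) ∨ (inv(inv(b)) ∨ ((inv(inv(inv(inv(inv((d ∨ inv(d)) ∨ d))))) ∨ d) ∨ d))
  Push inv inside:  distribute inv over ∨ and collapse double inv
  Collect:  d ∨ d ∨ d ∨ b
  Sort:  b ∨ d ∨ d ∨ d
  Rebuild:  h(b ∨ d ∨ d ∨ d, a ∨ b ∨ b, d)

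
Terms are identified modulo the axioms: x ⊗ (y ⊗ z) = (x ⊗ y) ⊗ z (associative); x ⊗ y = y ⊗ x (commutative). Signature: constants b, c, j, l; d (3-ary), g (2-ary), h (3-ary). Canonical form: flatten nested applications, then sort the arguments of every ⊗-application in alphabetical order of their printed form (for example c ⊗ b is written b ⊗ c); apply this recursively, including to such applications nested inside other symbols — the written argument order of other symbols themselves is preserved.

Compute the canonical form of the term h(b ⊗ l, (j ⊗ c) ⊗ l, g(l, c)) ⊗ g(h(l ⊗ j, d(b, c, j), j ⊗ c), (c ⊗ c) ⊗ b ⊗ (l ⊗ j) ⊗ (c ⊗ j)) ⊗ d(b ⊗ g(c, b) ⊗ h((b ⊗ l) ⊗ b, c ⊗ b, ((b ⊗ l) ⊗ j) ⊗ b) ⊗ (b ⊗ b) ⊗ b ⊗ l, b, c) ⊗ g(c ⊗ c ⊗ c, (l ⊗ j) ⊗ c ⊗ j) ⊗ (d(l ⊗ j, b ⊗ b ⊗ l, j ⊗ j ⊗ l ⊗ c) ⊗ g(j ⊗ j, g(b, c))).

Flatten:  h(b ⊗ l, (j ⊗ c) ⊗ l, g(l, c)) ⊗ g(h(l ⊗ j, d(b, c, j), j ⊗ c), (c ⊗ c) ⊗ b ⊗ (l ⊗ j) ⊗ (c ⊗ j)) ⊗ d(b ⊗ g(c, b) ⊗ h((b ⊗ l) ⊗ b, c ⊗ b, ((b ⊗ l) ⊗ j) ⊗ b) ⊗ (b ⊗ b) ⊗ b ⊗ l, b, c) ⊗ g(c ⊗ c ⊗ c, (l ⊗ j) ⊗ c ⊗ j) ⊗ d(l ⊗ j, b ⊗ b ⊗ l, j ⊗ j ⊗ l ⊗ c) ⊗ g(j ⊗ j, g(b, c))
Canonicalize subterm:  h(b ⊗ l, (j ⊗ c) ⊗ l, g(l, c))  →  h(b ⊗ l, c ⊗ j ⊗ l, g(l, c))
Canonicalize subterm:  g(h(l ⊗ j, d(b, c, j), j ⊗ c), (c ⊗ c) ⊗ b ⊗ (l ⊗ j) ⊗ (c ⊗ j))  →  g(h(j ⊗ l, d(b, c, j), c ⊗ j), b ⊗ c ⊗ c ⊗ c ⊗ j ⊗ j ⊗ l)
Canonicalize subterm:  d(b ⊗ g(c, b) ⊗ h((b ⊗ l) ⊗ b, c ⊗ b, ((b ⊗ l) ⊗ j) ⊗ b) ⊗ (b ⊗ b) ⊗ b ⊗ l, b, c)  →  d(b ⊗ b ⊗ b ⊗ b ⊗ g(c, b) ⊗ h(b ⊗ b ⊗ l, b ⊗ c, b ⊗ b ⊗ j ⊗ l) ⊗ l, b, c)
Order the arguments:  d(b ⊗ b ⊗ b ⊗ b ⊗ g(c, b) ⊗ h(b ⊗ b ⊗ l, b ⊗ c, b ⊗ b ⊗ j ⊗ l) ⊗ l, b, c) ⊗ d(j ⊗ l, b ⊗ b ⊗ l, c ⊗ j ⊗ j ⊗ l) ⊗ g(c ⊗ c ⊗ c, c ⊗ j ⊗ j ⊗ l) ⊗ g(h(j ⊗ l, d(b, c, j), c ⊗ j), b ⊗ c ⊗ c ⊗ c ⊗ j ⊗ j ⊗ l) ⊗ g(j ⊗ j, g(b, c)) ⊗ h(b ⊗ l, c ⊗ j ⊗ l, g(l, c))

Answer: d(b ⊗ b ⊗ b ⊗ b ⊗ g(c, b) ⊗ h(b ⊗ b ⊗ l, b ⊗ c, b ⊗ b ⊗ j ⊗ l) ⊗ l, b, c) ⊗ d(j ⊗ l, b ⊗ b ⊗ l, c ⊗ j ⊗ j ⊗ l) ⊗ g(c ⊗ c ⊗ c, c ⊗ j ⊗ j ⊗ l) ⊗ g(h(j ⊗ l, d(b, c, j), c ⊗ j), b ⊗ c ⊗ c ⊗ c ⊗ j ⊗ j ⊗ l) ⊗ g(j ⊗ j, g(b, c)) ⊗ h(b ⊗ l, c ⊗ j ⊗ l, g(l, c))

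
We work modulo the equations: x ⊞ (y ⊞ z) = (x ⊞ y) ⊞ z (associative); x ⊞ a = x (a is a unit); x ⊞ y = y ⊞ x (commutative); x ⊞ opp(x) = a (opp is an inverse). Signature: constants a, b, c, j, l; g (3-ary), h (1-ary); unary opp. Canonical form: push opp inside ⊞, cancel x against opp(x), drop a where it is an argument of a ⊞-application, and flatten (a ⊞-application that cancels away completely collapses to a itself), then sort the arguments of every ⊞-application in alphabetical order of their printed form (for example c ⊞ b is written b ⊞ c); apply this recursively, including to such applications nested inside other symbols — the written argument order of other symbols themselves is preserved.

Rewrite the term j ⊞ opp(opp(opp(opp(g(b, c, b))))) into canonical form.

Answer: g(b, c, b) ⊞ j

Derivation:
Push opp inside:  distribute opp over ⊞ and collapse double opp
Collect terms:  j ⊞ g(b, c, b)
Sort arguments:  g(b, c, b) ⊞ j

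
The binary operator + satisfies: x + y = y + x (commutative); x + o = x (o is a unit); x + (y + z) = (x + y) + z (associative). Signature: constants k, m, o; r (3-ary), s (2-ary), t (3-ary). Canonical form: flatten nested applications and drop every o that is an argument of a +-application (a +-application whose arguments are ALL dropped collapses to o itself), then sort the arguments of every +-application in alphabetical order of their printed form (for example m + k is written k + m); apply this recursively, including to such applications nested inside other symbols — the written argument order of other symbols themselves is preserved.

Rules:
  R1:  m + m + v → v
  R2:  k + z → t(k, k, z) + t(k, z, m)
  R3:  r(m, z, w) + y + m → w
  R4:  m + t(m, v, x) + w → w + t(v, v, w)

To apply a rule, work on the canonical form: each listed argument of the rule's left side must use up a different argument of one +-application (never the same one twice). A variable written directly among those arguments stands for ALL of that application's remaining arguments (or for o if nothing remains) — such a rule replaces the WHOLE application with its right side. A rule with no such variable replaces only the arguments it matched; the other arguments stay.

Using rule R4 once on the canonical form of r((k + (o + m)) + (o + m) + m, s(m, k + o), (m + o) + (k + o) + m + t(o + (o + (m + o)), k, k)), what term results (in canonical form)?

Answer: r(k + m + m + m, s(m, k), k + m + t(k, k, k + m))

Derivation:
Canonical form:  r(k + m + m + m, s(m, k), k + m + m + t(m, k, k))
R4 matches:  uses m, t(m, k, k);  v := k, w := k + m, x := k
The extension variable absorbs all remaining arguments, so the whole application is rewritten.
Result:  r(k + m + m + m, s(m, k), k + m + t(k, k, k + m))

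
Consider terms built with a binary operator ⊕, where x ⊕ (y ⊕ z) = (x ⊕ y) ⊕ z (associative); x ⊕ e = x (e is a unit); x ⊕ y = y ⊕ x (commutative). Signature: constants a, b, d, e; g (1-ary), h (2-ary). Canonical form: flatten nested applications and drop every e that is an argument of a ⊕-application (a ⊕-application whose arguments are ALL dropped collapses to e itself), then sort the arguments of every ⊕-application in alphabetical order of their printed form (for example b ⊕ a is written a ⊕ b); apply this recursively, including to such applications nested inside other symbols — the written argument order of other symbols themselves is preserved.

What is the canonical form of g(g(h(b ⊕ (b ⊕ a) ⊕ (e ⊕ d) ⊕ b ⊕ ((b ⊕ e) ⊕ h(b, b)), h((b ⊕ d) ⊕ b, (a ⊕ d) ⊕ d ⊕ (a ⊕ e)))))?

Focus inside:  b ⊕ (b ⊕ a) ⊕ (e ⊕ d) ⊕ b ⊕ ((b ⊕ e) ⊕ h(b, b))
Flatten:  b ⊕ b ⊕ a ⊕ e ⊕ d ⊕ b ⊕ b ⊕ e ⊕ h(b, b)
Unit:  drop e (×2)
Sort:  a ⊕ b ⊕ b ⊕ b ⊕ b ⊕ d ⊕ h(b, b)
Reassemble:  g(g(h(a ⊕ b ⊕ b ⊕ b ⊕ b ⊕ d ⊕ h(b, b), h(b ⊕ b ⊕ d, a ⊕ a ⊕ d ⊕ d))))

Answer: g(g(h(a ⊕ b ⊕ b ⊕ b ⊕ b ⊕ d ⊕ h(b, b), h(b ⊕ b ⊕ d, a ⊕ a ⊕ d ⊕ d))))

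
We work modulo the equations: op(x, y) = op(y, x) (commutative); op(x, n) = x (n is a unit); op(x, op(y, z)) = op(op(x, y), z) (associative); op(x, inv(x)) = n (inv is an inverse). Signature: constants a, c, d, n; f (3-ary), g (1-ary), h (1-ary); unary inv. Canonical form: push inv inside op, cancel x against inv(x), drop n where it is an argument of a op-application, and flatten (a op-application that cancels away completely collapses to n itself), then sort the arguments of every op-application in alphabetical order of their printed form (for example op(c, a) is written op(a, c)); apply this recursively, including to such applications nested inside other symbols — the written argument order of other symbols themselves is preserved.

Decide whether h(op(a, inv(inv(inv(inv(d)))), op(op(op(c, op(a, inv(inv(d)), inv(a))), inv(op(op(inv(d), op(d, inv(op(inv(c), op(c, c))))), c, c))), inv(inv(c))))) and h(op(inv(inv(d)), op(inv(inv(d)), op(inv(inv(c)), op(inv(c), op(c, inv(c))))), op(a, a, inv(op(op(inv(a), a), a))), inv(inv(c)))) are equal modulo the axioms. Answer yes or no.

Answer: yes — both canonical forms are h(op(a, c, d, d))

Derivation:
Left:  h(op(a, inv(inv(inv(inv(d)))), op(op(op(c, op(a, inv(inv(d)), inv(a))), inv(op(op(inv(d), op(d, inv(op(inv(c), op(c, c))))), c, c))), inv(inv(c)))))
  Descend into:  op(a, inv(inv(inv(inv(d)))), op(op(op(c, op(a, inv(inv(d)), inv(a))), inv(op(op(inv(d), op(d, inv(op(inv(c), op(c, c))))), c, c))), inv(inv(c))))
  Push inv inside:  distribute inv over op and collapse double inv
  Collect terms:  op(a, d, d, c)
  Order the arguments:  op(a, c, d, d)
  Put back:  h(op(a, c, d, d))
Right:  h(op(inv(inv(d)), op(inv(inv(d)), op(inv(inv(c)), op(inv(c), op(c, inv(c))))), op(a, a, inv(op(op(inv(a), a), a))), inv(inv(c))))
  Focus inside:  op(inv(inv(d)), op(inv(inv(d)), op(inv(inv(c)), op(inv(c), op(c, inv(c))))), op(a, a, inv(op(op(inv(a), a), a))), inv(inv(c)))
  Push inv inside:  distribute inv over op and collapse double inv
  Combine occurrences:  op(d, d, c, a)
  Order the arguments:  op(a, c, d, d)
  Rebuild:  h(op(a, c, d, d))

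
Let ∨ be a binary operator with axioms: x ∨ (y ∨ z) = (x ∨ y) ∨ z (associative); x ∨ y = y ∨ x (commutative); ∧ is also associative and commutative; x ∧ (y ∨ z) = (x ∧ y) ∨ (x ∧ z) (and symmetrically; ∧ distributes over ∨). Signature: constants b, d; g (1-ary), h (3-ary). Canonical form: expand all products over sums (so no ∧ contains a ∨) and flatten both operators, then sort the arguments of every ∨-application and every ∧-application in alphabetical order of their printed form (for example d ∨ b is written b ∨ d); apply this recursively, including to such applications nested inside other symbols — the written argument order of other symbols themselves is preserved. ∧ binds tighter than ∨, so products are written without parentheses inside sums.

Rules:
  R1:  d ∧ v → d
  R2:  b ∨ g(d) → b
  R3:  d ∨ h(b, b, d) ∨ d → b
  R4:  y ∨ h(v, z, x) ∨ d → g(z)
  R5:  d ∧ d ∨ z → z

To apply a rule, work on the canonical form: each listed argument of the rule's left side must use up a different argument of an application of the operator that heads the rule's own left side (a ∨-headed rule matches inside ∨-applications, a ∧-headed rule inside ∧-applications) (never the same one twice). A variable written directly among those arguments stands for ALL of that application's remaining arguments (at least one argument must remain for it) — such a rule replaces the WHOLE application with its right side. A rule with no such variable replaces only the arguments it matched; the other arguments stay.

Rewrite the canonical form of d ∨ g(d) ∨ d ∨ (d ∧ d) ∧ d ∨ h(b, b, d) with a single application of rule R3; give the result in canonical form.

Answer: b ∨ d ∧ d ∧ d ∨ g(d)

Derivation:
Canonical form:  d ∨ d ∨ d ∧ d ∧ d ∨ g(d) ∨ h(b, b, d)
Match R3:  consume d, d, h(b, b, d)
New term:  b ∨ d ∧ d ∧ d ∨ g(d)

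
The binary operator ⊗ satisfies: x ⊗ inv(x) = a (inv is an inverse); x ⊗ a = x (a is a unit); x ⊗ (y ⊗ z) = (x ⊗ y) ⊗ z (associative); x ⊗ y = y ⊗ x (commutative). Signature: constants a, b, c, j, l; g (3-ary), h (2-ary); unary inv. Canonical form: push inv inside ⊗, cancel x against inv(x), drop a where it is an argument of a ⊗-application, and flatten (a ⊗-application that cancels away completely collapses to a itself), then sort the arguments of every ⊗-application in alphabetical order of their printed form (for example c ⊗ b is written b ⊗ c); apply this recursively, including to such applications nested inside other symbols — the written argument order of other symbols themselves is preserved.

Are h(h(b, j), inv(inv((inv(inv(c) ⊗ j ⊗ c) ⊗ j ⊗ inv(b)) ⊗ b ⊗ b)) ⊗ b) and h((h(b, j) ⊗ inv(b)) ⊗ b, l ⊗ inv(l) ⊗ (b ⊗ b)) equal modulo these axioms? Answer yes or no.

Left:  h(h(b, j), inv(inv((inv(inv(c) ⊗ j ⊗ c) ⊗ j ⊗ inv(b)) ⊗ b ⊗ b)) ⊗ b)
  Focus inside:  inv(inv((inv(inv(c) ⊗ j ⊗ c) ⊗ j ⊗ inv(b)) ⊗ b ⊗ b)) ⊗ b
  Push inv inside:  distribute inv over ⊗ and collapse double inv
  Cancel inverse pairs:  c cancels; j cancels
  Collect:  b ⊗ b
  Rebuild:  h(h(b, j), b ⊗ b)
Right:  h((h(b, j) ⊗ inv(b)) ⊗ b, l ⊗ inv(l) ⊗ (b ⊗ b))
  Descend into:  (h(b, j) ⊗ inv(b)) ⊗ b
  Inverses cancel:  b cancels
  Combine occurrences:  h(b, j)
  Reassemble:  h(h(b, j), b ⊗ b)

Answer: yes — both canonical forms are h(h(b, j), b ⊗ b)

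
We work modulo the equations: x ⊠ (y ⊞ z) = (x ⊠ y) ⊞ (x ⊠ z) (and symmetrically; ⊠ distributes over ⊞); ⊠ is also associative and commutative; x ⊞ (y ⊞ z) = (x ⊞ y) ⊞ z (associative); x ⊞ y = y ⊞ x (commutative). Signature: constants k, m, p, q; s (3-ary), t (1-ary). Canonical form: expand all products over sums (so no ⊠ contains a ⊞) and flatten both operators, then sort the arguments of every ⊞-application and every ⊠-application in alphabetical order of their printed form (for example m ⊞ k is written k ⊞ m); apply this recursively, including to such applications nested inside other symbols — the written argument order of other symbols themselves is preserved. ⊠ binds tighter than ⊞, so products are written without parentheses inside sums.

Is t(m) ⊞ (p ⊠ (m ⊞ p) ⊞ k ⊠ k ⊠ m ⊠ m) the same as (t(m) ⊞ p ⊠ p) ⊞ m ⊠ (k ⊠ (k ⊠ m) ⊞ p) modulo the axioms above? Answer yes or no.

Left:  t(m) ⊞ (p ⊠ (m ⊞ p) ⊞ k ⊠ k ⊠ m ⊠ m)
  Expand products over sums:  t(m) ⊞ m ⊠ p ⊞ p ⊠ p ⊞ k ⊠ k ⊠ m ⊠ m
  Sort arguments:  k ⊠ k ⊠ m ⊠ m ⊞ m ⊠ p ⊞ p ⊠ p ⊞ t(m)
Right:  (t(m) ⊞ p ⊠ p) ⊞ m ⊠ (k ⊠ (k ⊠ m) ⊞ p)
  Expand:  t(m) ⊞ p ⊠ p ⊞ k ⊠ k ⊠ m ⊠ m ⊞ m ⊠ p
  Sort arguments:  k ⊠ k ⊠ m ⊠ m ⊞ m ⊠ p ⊞ p ⊠ p ⊞ t(m)

Answer: yes — both canonical forms are k ⊠ k ⊠ m ⊠ m ⊞ m ⊠ p ⊞ p ⊠ p ⊞ t(m)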